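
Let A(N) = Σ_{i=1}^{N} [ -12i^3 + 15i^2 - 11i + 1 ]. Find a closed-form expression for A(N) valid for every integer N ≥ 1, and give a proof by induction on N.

A(N) = -N(3N^3 + N^2 + N + 2)

We claim A(N) = -N(3N^3 + N^2 + N + 2) for all N ≥ 1.
Base step (N = 1): A(1) = -7, and the closed form gives -7. They agree.
Suppose the result is true for N = i, so A(i) = i(-3i^3 - i^2 - i - 2).
Then A(i+1) = A(i) + (-12i^3 - 21i^2 - 17i - 7) = (i(-3i^3 - i^2 - i - 2)) + (-12i^3 - 21i^2 - 17i - 7).
Simplifying, A(i+1) = -(i + 1)(3i^3 + 10i^2 + 12i + 7) = -(i+1)(3(i+1)^3 + (i+1)^2 + (i+1) + 2),
which is the closed form with N = i+1.
By the principle of mathematical induction, the result holds for all N ≥ 1.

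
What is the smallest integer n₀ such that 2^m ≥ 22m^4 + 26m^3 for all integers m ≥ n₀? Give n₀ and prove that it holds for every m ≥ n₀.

n₀ = 23

At m = 22: 4194304 < 5430480, so the inequality fails and n₀ ≥ 23. We prove 2^m ≥ 22m^4 + 26m^3 for all m ≥ 23.
Base case (m = 23): 2^m = 8388608 and 22m^4 + 26m^3 = 6472844, so 8388608 ≥ 6472844.
Suppose the result is true for m = r, so 2^r ≥ 22r^4 + 26r^3.
Then 2^(r + 1) = 2·(2^r) ≥ 2·(22r^4 + 26r^3).
Also, for r ≥ 23 we have 2·(22r^4 + 26r^3) ≥ 22(r+1)^4 + 26(r+1)^3, since 2·(22r^4 + 26r^3) − (22(r+1)^4 + 26(r+1)^3) = 22r^4 - 62r^3 - 210r^2 - 166r - 48, which is nonnegative for all r ≥ 23.
Combining, 2^(r + 1) ≥ 22(r+1)^4 + 26(r+1)^3.
By the principle of mathematical induction, the result holds for all m ≥ 23.
Hence the smallest such n₀ is 23.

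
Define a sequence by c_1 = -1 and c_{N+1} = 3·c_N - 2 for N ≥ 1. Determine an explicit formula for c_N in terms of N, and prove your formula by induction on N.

c_N = -2·3^(N - 1) + 1

Computing the first terms: c_1 = -1, c_2 = -5, c_3 = -17. This suggests c_N = -2·3^(N - 1) + 1.
Base step (N = 1): the formula gives -1 = -1 = c_1.
For the inductive step, assume it holds for an arbitrary p ≥ 1, so c_p = -2·3^(p - 1) + 1.
Then c_{p+1} = 3·c_p - 2 = 3·(-2·3^(p - 1) + 1) - 2 = -2·3^p + 1 = -2·3^((p+1) - 1) + 1,
which is the claimed formula at N = p+1.
By the principle of mathematical induction, the result holds for all N ≥ 1.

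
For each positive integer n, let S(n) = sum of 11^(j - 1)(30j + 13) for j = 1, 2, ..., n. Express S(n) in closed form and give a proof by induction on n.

We claim S(n) = 11^n(3n + 1) - 1 for all n ≥ 1.
Base case (n = 1): S(1) = 43, and the closed form gives 43. They agree.
Suppose the result is true for n = j, so S(j) = 11^j(3j + 1) - 1.
Then S(j+1) = S(j) + (11^j(30j + 43)) = (11^j(3j + 1) - 1) + (11^j(30j + 43)).
Simplifying, S(j+1) = 33·11^j·j + 44·11^j - 1 = 11^(j+1)(3(j+1) + 1) - 1,
which is the closed form with n = j+1.
By induction, the statement is established for all n ≥ 1.

S(n) = 11^n(3n + 1) - 1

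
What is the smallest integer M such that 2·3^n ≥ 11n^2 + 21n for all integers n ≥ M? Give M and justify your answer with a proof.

M = 5

At n = 4: 162 < 260, so the inequality fails and M ≥ 5. We prove 2·3^n ≥ 11n^2 + 21n for all n ≥ 5.
Base step (n = 5): 2·3^n = 486 and 11n^2 + 21n = 380, so 486 ≥ 380.
Suppose the result is true for n = m, so 2·3^m ≥ 11m^2 + 21m.
Then 2·3^(m + 1) = 3·(2·3^m) ≥ 3·(11m^2 + 21m).
Also, for m ≥ 5 we have 3·(11m^2 + 21m) ≥ 11(m+1)^2 + 21(m+1), since 3·(11m^2 + 21m) − (11(m+1)^2 + 21(m+1)) = 22m^2 + 20m - 32, which is nonnegative for all m ≥ 5.
Combining, 2·3^(m + 1) ≥ 11(m+1)^2 + 21(m+1).
By induction, the statement is established for all n ≥ 5.
Hence the smallest such M is 5.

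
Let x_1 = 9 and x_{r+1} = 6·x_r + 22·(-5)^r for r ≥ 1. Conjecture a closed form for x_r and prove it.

x_r = -2(-5)^r - 6^(r - 1)

Computing the first terms: x_1 = 9, x_2 = -56, x_3 = 214. This suggests x_r = -2(-5)^r - 6^(r - 1).
For the base case r = 1: the formula gives 9 = 9 = x_1.
Inductive step: assume the claim holds for r = i, so x_i = -2(-5)^i - 6^(i - 1).
Then x_{i+1} = 6·x_i + 22·(-5)^i = 6·(-2(-5)^i - 6^(i - 1)) + 22·(-5)^i = -2(-5)^(i + 1) - 6^i = -2(-5)^(i+1) - 6^((i+1) - 1),
which is the claimed formula at r = i+1.
Hence, by induction on r, the claim holds for every r ≥ 1.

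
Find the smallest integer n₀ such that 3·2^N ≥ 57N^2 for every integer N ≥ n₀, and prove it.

n₀ = 12

At N = 11: 6144 < 6897, so the inequality fails and n₀ ≥ 12. We prove 3·2^N ≥ 57N^2 for all N ≥ 12.
Base step (N = 12): 3·2^N = 12288 and 57N^2 = 8208, so 12288 ≥ 8208.
For the inductive step, assume it holds for an arbitrary i ≥ 12, so 3·2^i ≥ 57i^2.
Then 3·2^(i + 1) = 2·(3·2^i) ≥ 2·(57i^2).
Also, for i ≥ 12 we have 2·(57i^2) ≥ 57(i+1)^2, since 2 ≥ (1 + 1/i)^2 for all i ≥ 12.
Combining, 3·2^(i + 1) ≥ 57(i+1)^2.
By induction, the statement is established for all N ≥ 12.
Hence the smallest such n₀ is 12.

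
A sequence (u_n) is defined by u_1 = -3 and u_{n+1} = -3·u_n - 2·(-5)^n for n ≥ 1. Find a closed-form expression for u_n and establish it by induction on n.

u_n = 2(-3)^(n - 1) + (-5)^n

Computing the first terms: u_1 = -3, u_2 = 19, u_3 = -107. This suggests u_n = 2(-3)^(n - 1) + (-5)^n.
For the base case n = 1: the formula gives -3 = -3 = u_1.
Suppose the result is true for n = j, so u_j = 2(-3)^(j - 1) + (-5)^j.
Then u_{j+1} = -3·u_j - 2·(-5)^j = -3·(2(-3)^(j - 1) + (-5)^j) - 2·(-5)^j = 2(-3)^j + (-5)^(j + 1) = 2(-3)^((j+1) - 1) + (-5)^(j+1),
which is the claimed formula at n = j+1.
Hence, by induction on n, the claim holds for every n ≥ 1.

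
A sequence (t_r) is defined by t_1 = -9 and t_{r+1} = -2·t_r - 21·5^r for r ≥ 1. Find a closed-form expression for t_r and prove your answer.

Computing the first terms: t_1 = -9, t_2 = -87, t_3 = -351. This suggests t_r = -3(-2)^r - 3·5^r.
Base case (r = 1): the formula gives -9 = -9 = t_1.
Inductive step: suppose the statement holds for some k ≥ 1, so t_k = -3(-2)^k - 3·5^k.
Then t_{k+1} = -2·t_k - 21·5^k = -2·(-3(-2)^k - 3·5^k) - 21·5^k = -3(-2)^(k + 1) - 3·5^(k + 1),
which is the claimed formula at r = k+1.
Hence, by induction on r, the claim holds for every r ≥ 1.

t_r = -3(-2)^r - 3·5^r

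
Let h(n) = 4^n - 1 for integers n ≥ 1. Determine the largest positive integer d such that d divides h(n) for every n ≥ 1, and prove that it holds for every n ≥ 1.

Computing the first values: h(1) = 3 and h(2) = 15; gcd(3, 15) = 3, so d ≤ 3.
We prove 3 | 4^n - 1 for all n ≥ 1 by induction on n.
For the base case n = 1: h(1) = 3 = 3·(1), so 3 | h(1).
Inductive step: assume the claim holds for n = r, i.e. 3 | h(r). Then
4^{r+1} − 1^{r+1} = 4·4^r − 1·1^r = 4·(4^r − 1^r) + (3)·1^r. The first term is divisible by 3 by the inductive hypothesis, and the second term (3)·1^r is divisible by 3 since 3 | 3. Hence 3 | h(r+1).
By the principle of mathematical induction, the result holds for all n ≥ 1.
Therefore the largest such d is 3.

d = 3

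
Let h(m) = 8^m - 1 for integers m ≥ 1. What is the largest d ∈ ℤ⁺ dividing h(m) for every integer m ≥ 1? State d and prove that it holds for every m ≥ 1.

Computing the first values: h(1) = 7 and h(2) = 63; gcd(7, 63) = 7, so d ≤ 7.
We prove 7 | 8^m - 1 for all m ≥ 1 by induction on m.
Base step (m = 1): h(1) = 7 = 7·(1), so 7 | h(1).
Inductive step: assume the claim holds for m = k, i.e. 7 | h(k). Then
8^{k+1} − 1^{k+1} = 8·8^k − 1·1^k = 8·(8^k − 1^k) + (7)·1^k. The first term is divisible by 7 by the inductive hypothesis, and the second term (7)·1^k is divisible by 7 since 7 | 7. Hence 7 | h(k+1).
By the principle of mathematical induction, the result holds for all m ≥ 1.
Therefore the largest such d is 7.

d = 7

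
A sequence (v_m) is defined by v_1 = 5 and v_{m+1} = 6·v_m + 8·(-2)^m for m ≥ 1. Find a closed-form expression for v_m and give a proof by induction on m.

Computing the first terms: v_1 = 5, v_2 = 14, v_3 = 116. This suggests v_m = -(-2)^m + 3·6^(m - 1).
Base case (m = 1): the formula gives 5 = 5 = v_1.
Suppose the result is true for m = r, so v_r = -(-2)^r + 3·6^(r - 1).
Then v_{r+1} = 6·v_r + 8·(-2)^r = 6·(-(-2)^r + 3·6^(r - 1)) + 8·(-2)^r = -(-2)^(r + 1) + 3·6^r = -(-2)^(r+1) + 3·6^((r+1) - 1),
which is the claimed formula at m = r+1.
This completes the induction.

v_m = -(-2)^m + 3·6^(m - 1)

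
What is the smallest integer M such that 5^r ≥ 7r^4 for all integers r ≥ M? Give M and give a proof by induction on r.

M = 6

At r = 5: 3125 < 4375, so the inequality fails and M ≥ 6. We prove 5^r ≥ 7r^4 for all r ≥ 6.
Base step (r = 6): 5^r = 15625 and 7r^4 = 9072, so 15625 ≥ 9072.
Inductive step: suppose the statement holds for some k ≥ 6, so 5^k ≥ 7k^4.
Then 5^(k + 1) = 5·(5^k) ≥ 5·(7k^4).
Also, for k ≥ 6 we have 5·(7k^4) ≥ 7(k+1)^4, since 5 ≥ (1 + 1/k)^4 for all k ≥ 6.
Combining, 5^(k + 1) ≥ 7(k+1)^4.
Hence, by induction on r, the claim holds for every r ≥ 6.
Hence the smallest such M is 6.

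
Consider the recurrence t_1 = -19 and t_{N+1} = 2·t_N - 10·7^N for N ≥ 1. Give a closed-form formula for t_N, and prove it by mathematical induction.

Computing the first terms: t_1 = -19, t_2 = -108, t_3 = -706. This suggests t_N = -5·2^(N - 1) - 2·7^N.
Base step (N = 1): the formula gives -19 = -19 = t_1.
For the inductive step, assume it holds for an arbitrary r ≥ 1, so t_r = -5·2^(r - 1) - 2·7^r.
Then t_{r+1} = 2·t_r - 10·7^r = 2·(-5·2^(r - 1) - 2·7^r) - 10·7^r = -5·2^r - 2·7^(r + 1) = -5·2^((r+1) - 1) - 2·7^(r+1),
which is the claimed formula at N = r+1.
Hence, by induction on N, the claim holds for every N ≥ 1.

t_N = -5·2^(N - 1) - 2·7^N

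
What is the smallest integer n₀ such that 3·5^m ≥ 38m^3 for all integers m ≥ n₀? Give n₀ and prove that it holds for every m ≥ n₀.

At m = 4: 1875 < 2432, so the inequality fails and n₀ ≥ 5. We prove 3·5^m ≥ 38m^3 for all m ≥ 5.
When m = 5: 3·5^m = 9375 and 38m^3 = 4750, so 9375 ≥ 4750.
Suppose the result is true for m = j, so 3·5^j ≥ 38j^3.
Then 3·5^(j + 1) = 5·(3·5^j) ≥ 5·(38j^3).
Also, for j ≥ 5 we have 5·(38j^3) ≥ 38(j+1)^3, since 5 ≥ (1 + 1/j)^3 for all j ≥ 5.
Combining, 3·5^(j + 1) ≥ 38(j+1)^3.
Hence, by induction on m, the claim holds for every m ≥ 5.
Hence the smallest such n₀ is 5.

n₀ = 5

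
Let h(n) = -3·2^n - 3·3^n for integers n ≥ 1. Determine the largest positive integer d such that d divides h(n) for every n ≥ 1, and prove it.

d = 3

Computing the first values: h(1) = -15 and h(2) = -39; gcd(-15, -39) = 3, so d ≤ 3.
We prove 3 | -3·2^n - 3·3^n for all n ≥ 1 by induction on n.
For the base case n = 1: h(1) = -15 = 3·(-5), so 3 | h(1).
Suppose the result is true for n = i, i.e. 3 | h(i). Then
h(i+1) − 3·h(i) = (-3·2^(i+1) - 3·3^(i+1)) − 3·(-3·2^i - 3·3^i) = (-3)·2^i·(2 − 3) = (3)·2^i. Since 3 | h(i) by the inductive hypothesis, 3 | 3·h(i); and 3 | 3 since 3 = 3·1. Therefore 3 | h(i+1).
Hence, by induction on n, the claim holds for every n ≥ 1.
Therefore the largest such d is 3.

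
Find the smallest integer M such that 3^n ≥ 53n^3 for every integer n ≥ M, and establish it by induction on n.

M = 10

At n = 9: 19683 < 38637, so the inequality fails and M ≥ 10. We prove 3^n ≥ 53n^3 for all n ≥ 10.
When n = 10: 3^n = 59049 and 53n^3 = 53000, so 59049 ≥ 53000.
Inductive step: assume the claim holds for n = i, so 3^i ≥ 53i^3.
Then 3^(i + 1) = 3·(3^i) ≥ 3·(53i^3).
Also, for i ≥ 10 we have 3·(53i^3) ≥ 53(i+1)^3, since 3 ≥ (1 + 1/i)^3 for all i ≥ 10.
Combining, 3^(i + 1) ≥ 53(i+1)^3.
By the principle of mathematical induction, the result holds for all n ≥ 10.
Hence the smallest such M is 10.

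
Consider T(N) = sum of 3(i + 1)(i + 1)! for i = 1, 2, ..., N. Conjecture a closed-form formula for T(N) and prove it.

We claim T(N) = 3(N + 2)! - 6 for all N ≥ 1.
Base step (N = 1): T(1) = 12, and the closed form gives 12. They agree.
Inductive step: suppose the statement holds for some i ≥ 1, so T(i) = 3(i + 2)! - 6.
Then T(i+1) = T(i) + (3(i + 2)(i + 2)!) = (3(i + 2)! - 6) + (3(i + 2)(i + 2)!).
Simplifying, T(i+1) = 3((i+1) + 2)! - 6,
which is the closed form with N = i+1.
By induction, the statement is established for all N ≥ 1.

T(N) = 3(N + 2)! - 6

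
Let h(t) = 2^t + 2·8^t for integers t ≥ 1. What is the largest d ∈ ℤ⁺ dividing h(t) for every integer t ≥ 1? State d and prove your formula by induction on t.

Computing the first values: h(1) = 18 and h(2) = 132; gcd(18, 132) = 6, so d ≤ 6.
We prove 6 | 2^t + 2·8^t for all t ≥ 1 by induction on t.
For the base case t = 1: h(1) = 18 = 6·(3), so 6 | h(1).
Inductive step: suppose the statement holds for some p ≥ 1, i.e. 6 | h(p). Then
h(p+1) − 8·h(p) = (2^(p+1) + 2·8^(p+1)) − 8·(2^p + 2·8^p) = (1)·2^p·(2 − 8) = (-6)·2^p. Since 6 | h(p) by the inductive hypothesis, 6 | 8·h(p); and 6 | -6 since -6 = 6·-1. Therefore 6 | h(p+1).
Hence, by induction on t, the claim holds for every t ≥ 1.
Therefore the largest such d is 6.

d = 6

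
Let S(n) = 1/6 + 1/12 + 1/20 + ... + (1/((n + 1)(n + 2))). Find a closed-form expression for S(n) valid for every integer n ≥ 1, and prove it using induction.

S(n) = n/(2(n + 2))

We claim S(n) = n/(2(n + 2)) for all n ≥ 1.
Base case (n = 1): S(1) = 1/6, and the closed form gives 1/6. They agree.
For the inductive step, assume it holds for an arbitrary p ≥ 1, so S(p) = p/(2(p + 2)).
Then S(p+1) = S(p) + (1/((p + 2)(p + 3))) = (p/(2(p + 2))) + (1/((p + 2)(p + 3))).
Simplifying, S(p+1) = (p + 1)/(2(p + 3)) = (p+1)/(2((p+1) + 2)),
which is the closed form with n = p+1.
By the principle of mathematical induction, the result holds for all n ≥ 1.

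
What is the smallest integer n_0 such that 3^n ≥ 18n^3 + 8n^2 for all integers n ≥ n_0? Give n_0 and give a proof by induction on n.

n_0 = 9

At n = 8: 6561 < 9728, so the inequality fails and n_0 ≥ 9. We prove 3^n ≥ 18n^3 + 8n^2 for all n ≥ 9.
When n = 9: 3^n = 19683 and 18n^3 + 8n^2 = 13770, so 19683 ≥ 13770.
Inductive step: suppose the statement holds for some p ≥ 9, so 3^p ≥ 18p^3 + 8p^2.
Then 3^(p + 1) = 3·(3^p) ≥ 3·(18p^3 + 8p^2).
Also, for p ≥ 9 we have 3·(18p^3 + 8p^2) ≥ 18(p+1)^3 + 8(p+1)^2, since 3·(18p^3 + 8p^2) − (18(p+1)^3 + 8(p+1)^2) = 36p^3 - 38p^2 - 70p - 26, which is nonnegative for all p ≥ 9.
Combining, 3^(p + 1) ≥ 18(p+1)^3 + 8(p+1)^2.
By the principle of mathematical induction, the result holds for all n ≥ 9.
Hence the smallest such n_0 is 9.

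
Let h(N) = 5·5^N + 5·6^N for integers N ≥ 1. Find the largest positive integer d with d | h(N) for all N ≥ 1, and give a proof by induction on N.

d = 5

Computing the first values: h(1) = 55 and h(2) = 305; gcd(55, 305) = 5, so d ≤ 5.
We prove 5 | 5·5^N + 5·6^N for all N ≥ 1 by induction on N.
Base case (N = 1): h(1) = 55 = 5·(11), so 5 | h(1).
For the inductive step, assume it holds for an arbitrary k ≥ 1, i.e. 5 | h(k). Then
h(k+1) − 6·h(k) = (5·5^(k+1) + 5·6^(k+1)) − 6·(5·5^k + 5·6^k) = (5)·5^k·(5 − 6) = (-5)·5^k. Since 5 | h(k) by the inductive hypothesis, 5 | 6·h(k); and 5 | -5 since -5 = 5·-1. Therefore 5 | h(k+1).
By the principle of mathematical induction, the result holds for all N ≥ 1.
Therefore the largest such d is 5.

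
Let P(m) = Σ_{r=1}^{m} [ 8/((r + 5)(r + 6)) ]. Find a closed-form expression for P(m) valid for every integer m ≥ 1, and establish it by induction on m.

We claim P(m) = 4m/(3(m + 6)) for all m ≥ 1.
Base step (m = 1): P(1) = 4/21, and the closed form gives 4/21. They agree.
Inductive step: suppose the statement holds for some r ≥ 1, so P(r) = 4r/(3(r + 6)).
Then P(r+1) = P(r) + (8/((r + 6)(r + 7))) = (4r/(3(r + 6))) + (8/((r + 6)(r + 7))).
Simplifying, P(r+1) = 4(r + 1)/(3(r + 7)) = 4(r+1)/(3((r+1) + 6)),
which is the closed form with m = r+1.
By induction, the statement is established for all m ≥ 1.

P(m) = 4m/(3(m + 6))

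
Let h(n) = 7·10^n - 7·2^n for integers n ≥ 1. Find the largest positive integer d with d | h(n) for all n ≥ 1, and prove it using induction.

d = 56

Computing the first values: h(1) = 56 and h(2) = 672; gcd(56, 672) = 56, so d ≤ 56.
We prove 56 | 7·10^n - 7·2^n for all n ≥ 1 by induction on n.
For the base case n = 1: h(1) = 56 = 56·(1), so 56 | h(1).
For the inductive step, assume it holds for an arbitrary j ≥ 1, i.e. 56 | h(j). Then
h(j+1) − 10·h(j) = (7·10^(j+1) - 7·2^(j+1)) − 10·(7·10^j - 7·2^j) = (-7)·2^j·(2 − 10) = (56)·2^j. Since 56 | h(j) by the inductive hypothesis, 56 | 10·h(j); and 56 | 56 since 56 = 56·1. Therefore 56 | h(j+1).
Hence, by induction on n, the claim holds for every n ≥ 1.
Therefore the largest such d is 56.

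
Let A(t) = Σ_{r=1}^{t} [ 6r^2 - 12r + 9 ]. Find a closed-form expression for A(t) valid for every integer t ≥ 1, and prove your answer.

We claim A(t) = t(2t^2 - 3t + 4) for all t ≥ 1.
When t = 1: A(1) = 3, and the closed form gives 3. They agree.
Inductive step: suppose the statement holds for some r ≥ 1, so A(r) = r(2r^2 - 3r + 4).
Then A(r+1) = A(r) + (6r^2 + 3) = (r(2r^2 - 3r + 4)) + (6r^2 + 3).
Simplifying, A(r+1) = (r + 1)(2r^2 + r + 3) = (r+1)(2(r+1)^2 - 3(r+1) + 4),
which is the closed form with t = r+1.
Hence, by induction on t, the claim holds for every t ≥ 1.

A(t) = t(2t^2 - 3t + 4)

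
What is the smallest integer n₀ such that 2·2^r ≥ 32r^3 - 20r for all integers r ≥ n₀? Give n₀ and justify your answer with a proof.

n₀ = 16

At r = 15: 65536 < 107700, so the inequality fails and n₀ ≥ 16. We prove 2·2^r ≥ 32r^3 - 20r for all r ≥ 16.
Base step (r = 16): 2·2^r = 131072 and 32r^3 - 20r = 130752, so 131072 ≥ 130752.
For the inductive step, assume it holds for an arbitrary j ≥ 16, so 2·2^j ≥ 32j^3 - 20j.
Then 2·2^(j + 1) = 2·(2·2^j) ≥ 2·(32j^3 - 20j).
Also, for j ≥ 16 we have 2·(32j^3 - 20j) ≥ 32(j+1)^3 - 20(j+1), since 2·(32j^3 - 20j) − (32(j+1)^3 - 20(j+1)) = 32j^3 - 96j^2 - 116j - 12, which is nonnegative for all j ≥ 16.
Combining, 2·2^(j + 1) ≥ 32(j+1)^3 - 20(j+1).
By induction, the statement is established for all r ≥ 16.
Hence the smallest such n₀ is 16.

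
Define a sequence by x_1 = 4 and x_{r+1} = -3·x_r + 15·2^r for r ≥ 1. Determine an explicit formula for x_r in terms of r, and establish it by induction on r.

Computing the first terms: x_1 = 4, x_2 = 18, x_3 = 6. This suggests x_r = -2(-3)^(r - 1) + 3·2^r.
For the base case r = 1: the formula gives 4 = 4 = x_1.
Suppose the result is true for r = j, so x_j = -2(-3)^(j - 1) + 3·2^j.
Then x_{j+1} = -3·x_j + 15·2^j = -3·(-2(-3)^(j - 1) + 3·2^j) + 15·2^j = -2(-3)^j + 3·2^(j + 1) = -2(-3)^((j+1) - 1) + 3·2^(j+1),
which is the claimed formula at r = j+1.
This completes the induction.

x_r = -2(-3)^(r - 1) + 3·2^r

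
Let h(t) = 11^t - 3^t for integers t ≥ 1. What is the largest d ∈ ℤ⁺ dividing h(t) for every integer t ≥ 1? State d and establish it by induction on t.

Computing the first values: h(1) = 8 and h(2) = 112; gcd(8, 112) = 8, so d ≤ 8.
We prove 8 | 11^t - 3^t for all t ≥ 1 by induction on t.
Base case (t = 1): h(1) = 8 = 8·(1), so 8 | h(1).
Suppose the result is true for t = m, i.e. 8 | h(m). Then
11^{m+1} − 3^{m+1} = 11·11^m − 3·3^m = 11·(11^m − 3^m) + (8)·3^m. The first term is divisible by 8 by the inductive hypothesis, and the second term (8)·3^m is divisible by 8 since 8 | 8. Hence 8 | h(m+1).
This completes the induction.
Therefore the largest such d is 8.

d = 8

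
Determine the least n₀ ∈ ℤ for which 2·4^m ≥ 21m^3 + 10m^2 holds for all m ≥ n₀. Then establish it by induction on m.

At m = 5: 2048 < 2875, so the inequality fails and n₀ ≥ 6. We prove 2·4^m ≥ 21m^3 + 10m^2 for all m ≥ 6.
When m = 6: 2·4^m = 8192 and 21m^3 + 10m^2 = 4896, so 8192 ≥ 4896.
For the inductive step, assume it holds for an arbitrary p ≥ 6, so 2·4^p ≥ 21p^3 + 10p^2.
Then 2·4^(p + 1) = 4·(2·4^p) ≥ 4·(21p^3 + 10p^2).
Also, for p ≥ 6 we have 4·(21p^3 + 10p^2) ≥ 21(p+1)^3 + 10(p+1)^2, since 4·(21p^3 + 10p^2) − (21(p+1)^3 + 10(p+1)^2) = 63p^3 - 33p^2 - 83p - 31, which is nonnegative for all p ≥ 6.
Combining, 2·4^(p + 1) ≥ 21(p+1)^3 + 10(p+1)^2.
By the principle of mathematical induction, the result holds for all m ≥ 6.
Hence the smallest such n₀ is 6.

n₀ = 6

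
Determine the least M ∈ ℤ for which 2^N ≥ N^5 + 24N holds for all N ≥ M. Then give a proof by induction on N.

M = 23

At N = 22: 4194304 < 5154160, so the inequality fails and M ≥ 23. We prove 2^N ≥ N^5 + 24N for all N ≥ 23.
Base step (N = 23): 2^N = 8388608 and N^5 + 24N = 6436895, so 8388608 ≥ 6436895.
Inductive step: assume the claim holds for N = i, so 2^i ≥ i^5 + 24i.
Then 2^(i + 1) = 2·(2^i) ≥ 2·(i^5 + 24i).
Also, for i ≥ 23 we have 2·(i^5 + 24i) ≥ (i+1)^5 + 24(i+1), since 2·(i^5 + 24i) − ((i+1)^5 + 24(i+1)) = i^5 - 5i^4 - 10i^3 - 10i^2 + 19i - 25, which is nonnegative for all i ≥ 23.
Combining, 2^(i + 1) ≥ (i+1)^5 + 24(i+1).
By the principle of mathematical induction, the result holds for all N ≥ 23.
Hence the smallest such M is 23.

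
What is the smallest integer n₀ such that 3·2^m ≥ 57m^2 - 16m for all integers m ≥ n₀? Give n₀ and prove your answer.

n₀ = 12

At m = 11: 6144 < 6721, so the inequality fails and n₀ ≥ 12. We prove 3·2^m ≥ 57m^2 - 16m for all m ≥ 12.
Base step (m = 12): 3·2^m = 12288 and 57m^2 - 16m = 8016, so 12288 ≥ 8016.
For the inductive step, assume it holds for an arbitrary p ≥ 12, so 3·2^p ≥ 57p^2 - 16p.
Then 3·2^(p + 1) = 2·(3·2^p) ≥ 2·(57p^2 - 16p).
Also, for p ≥ 12 we have 2·(57p^2 - 16p) ≥ 57(p+1)^2 - 16(p+1), since 2·(57p^2 - 16p) − (57(p+1)^2 - 16(p+1)) = 57p^2 - 130p - 41, which is nonnegative for all p ≥ 12.
Combining, 3·2^(p + 1) ≥ 57(p+1)^2 - 16(p+1).
This completes the induction.
Hence the smallest such n₀ is 12.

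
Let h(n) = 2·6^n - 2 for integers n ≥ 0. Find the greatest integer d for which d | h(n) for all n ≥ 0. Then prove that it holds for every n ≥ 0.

d = 10

Computing the first values: h(0) = 0 and h(1) = 10; gcd(0, 10) = 10, so d ≤ 10.
We prove 10 | 2·6^n - 2 for all n ≥ 0 by induction on n.
When n = 0: h(0) = 0 = 10·(0), so 10 | h(0).
For the inductive step, assume it holds for an arbitrary j ≥ 0, i.e. 10 | h(j). Then
h(j+1) = 2·6^(j+1) - 2 = 6·(2·6^j - 2) + 10 = 6·h(j) + 10. The first term is divisible by 10 by the inductive hypothesis, and 10 is divisible by 10. Hence 10 | h(j+1).
Hence, by induction on n, the claim holds for every n ≥ 0.
Therefore the largest such d is 10.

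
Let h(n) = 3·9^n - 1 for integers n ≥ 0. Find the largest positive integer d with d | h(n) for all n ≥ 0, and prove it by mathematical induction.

d = 2

Computing the first values: h(0) = 2 and h(1) = 26; gcd(2, 26) = 2, so d ≤ 2.
We prove 2 | 3·9^n - 1 for all n ≥ 0 by induction on n.
For the base case n = 0: h(0) = 2 = 2·(1), so 2 | h(0).
Inductive step: suppose the statement holds for some r ≥ 0, i.e. 2 | h(r). Then
h(r+1) = 3·9^(r+1) - 1 = 9·(3·9^r - 1) + 8 = 9·h(r) + 8. The first term is divisible by 2 by the inductive hypothesis, and 8 is divisible by 2. Hence 2 | h(r+1).
This completes the induction.
Therefore the largest such d is 2.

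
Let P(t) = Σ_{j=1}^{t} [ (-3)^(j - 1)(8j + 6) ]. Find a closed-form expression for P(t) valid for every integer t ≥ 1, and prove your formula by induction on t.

We claim P(t) = -2(-3)^t(t + 1) + 2 for all t ≥ 1.
Base case (t = 1): P(1) = 14, and the closed form gives 14. They agree.
Inductive step: assume the claim holds for t = j, so P(j) = -2(-3)^j(j + 1) + 2.
Then P(j+1) = P(j) + ((-3)^j(8j + 14)) = (-2(-3)^j(j + 1) + 2) + ((-3)^j(8j + 14)).
Simplifying, P(j+1) = 6(-3)^j·j + 12(-3)^j + 2 = -2(-3)^(j+1)((j+1) + 1) + 2,
which is the closed form with t = j+1.
By the principle of mathematical induction, the result holds for all t ≥ 1.

P(t) = -2(-3)^t(t + 1) + 2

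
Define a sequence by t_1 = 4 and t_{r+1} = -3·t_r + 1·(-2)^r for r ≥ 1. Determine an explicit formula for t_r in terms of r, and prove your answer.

Computing the first terms: t_1 = 4, t_2 = -14, t_3 = 46. This suggests t_r = (-2)^r - 2(-3)^r.
For the base case r = 1: the formula gives 4 = 4 = t_1.
For the inductive step, assume it holds for an arbitrary p ≥ 1, so t_p = (-2)^p - 2(-3)^p.
Then t_{p+1} = -3·t_p + 1·(-2)^p = -3·((-2)^p - 2(-3)^p) + 1·(-2)^p = (-2)^(p + 1) - 2(-3)^(p + 1),
which is the claimed formula at r = p+1.
By induction, the statement is established for all r ≥ 1.

t_r = (-2)^r - 2(-3)^r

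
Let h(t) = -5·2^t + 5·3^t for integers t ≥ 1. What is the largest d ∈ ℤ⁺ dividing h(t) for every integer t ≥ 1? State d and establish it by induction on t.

d = 5

Computing the first values: h(1) = 5 and h(2) = 25; gcd(5, 25) = 5, so d ≤ 5.
We prove 5 | -5·2^t + 5·3^t for all t ≥ 1 by induction on t.
Base case (t = 1): h(1) = 5 = 5·(1), so 5 | h(1).
Inductive step: assume the claim holds for t = k, i.e. 5 | h(k). Then
h(k+1) − 3·h(k) = (-5·2^(k+1) + 5·3^(k+1)) − 3·(-5·2^k + 5·3^k) = (-5)·2^k·(2 − 3) = (5)·2^k. Since 5 | h(k) by the inductive hypothesis, 5 | 3·h(k); and 5 | 5 since 5 = 5·1. Therefore 5 | h(k+1).
By induction, the statement is established for all t ≥ 1.
Therefore the largest such d is 5.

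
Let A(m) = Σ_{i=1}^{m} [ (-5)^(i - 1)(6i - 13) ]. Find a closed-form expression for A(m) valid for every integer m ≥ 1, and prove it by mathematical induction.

We claim A(m) = (-5)^m(-m + 2) - 2 for all m ≥ 1.
Base step (m = 1): A(1) = -7, and the closed form gives -7. They agree.
Inductive step: assume the claim holds for m = i, so A(i) = (-5)^i(-i + 2) - 2.
Then A(i+1) = A(i) + ((-5)^i(6i - 7)) = ((-5)^i(-i + 2) - 2) + ((-5)^i(6i - 7)).
Simplifying, A(i+1) = -(-5)^(i + 1)i + (-5)^(i + 1) - 2 = (-5)^(i+1)(-(i+1) + 2) - 2,
which is the closed form with m = i+1.
By induction, the statement is established for all m ≥ 1.

A(m) = (-5)^m(-m + 2) - 2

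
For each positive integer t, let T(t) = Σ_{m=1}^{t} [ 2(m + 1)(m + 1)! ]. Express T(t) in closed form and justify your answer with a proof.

We claim T(t) = 2(t + 2)! - 4 for all t ≥ 1.
Base case (t = 1): T(1) = 8, and the closed form gives 8. They agree.
Suppose the result is true for t = m, so T(m) = 2(m + 2)! - 4.
Then T(m+1) = T(m) + (2(m + 2)(m + 2)!) = (2(m + 2)! - 4) + (2(m + 2)(m + 2)!).
Simplifying, T(m+1) = 2((m+1) + 2)! - 4,
which is the closed form with t = m+1.
By induction, the statement is established for all t ≥ 1.

T(t) = 2(t + 2)! - 4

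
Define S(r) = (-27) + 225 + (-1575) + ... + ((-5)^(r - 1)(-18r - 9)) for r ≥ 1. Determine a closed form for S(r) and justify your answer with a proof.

S(r) = (-5)^r(3r + 2) - 2

We claim S(r) = (-5)^r(3r + 2) - 2 for all r ≥ 1.
Base step (r = 1): S(1) = -27, and the closed form gives -27. They agree.
For the inductive step, assume it holds for an arbitrary p ≥ 1, so S(p) = (-5)^p(3p + 2) - 2.
Then S(p+1) = S(p) + ((-5)^p(-18p - 27)) = ((-5)^p(3p + 2) - 2) + ((-5)^p(-18p - 27)).
Simplifying, S(p+1) = -15(-5)^p·p - 25(-5)^p - 2 = (-5)^(p+1)(3(p+1) + 2) - 2,
which is the closed form with r = p+1.
Hence, by induction on r, the claim holds for every r ≥ 1.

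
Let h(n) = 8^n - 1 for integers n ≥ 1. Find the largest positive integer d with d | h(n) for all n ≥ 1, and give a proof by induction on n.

d = 7

Computing the first values: h(1) = 7 and h(2) = 63; gcd(7, 63) = 7, so d ≤ 7.
We prove 7 | 8^n - 1 for all n ≥ 1 by induction on n.
Base step (n = 1): h(1) = 7 = 7·(1), so 7 | h(1).
Inductive step: suppose the statement holds for some p ≥ 1, i.e. 7 | h(p). Then
8^{p+1} − 1^{p+1} = 8·8^p − 1·1^p = 8·(8^p − 1^p) + (7)·1^p. The first term is divisible by 7 by the inductive hypothesis, and the second term (7)·1^p is divisible by 7 since 7 | 7. Hence 7 | h(p+1).
By induction, the statement is established for all n ≥ 1.
Therefore the largest such d is 7.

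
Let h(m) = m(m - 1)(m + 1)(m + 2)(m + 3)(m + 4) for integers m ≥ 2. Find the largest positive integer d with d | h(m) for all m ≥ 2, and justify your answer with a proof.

d = 720

Computing the first values: h(2) = 720 and h(3) = 5040; gcd(720, 5040) = 720, so d ≤ 720.
We prove 720 | m(m - 1)(m + 1)(m + 2)(m + 3)(m + 4) for all m ≥ 2 by induction on m.
Base step (m = 2): h(2) = 720 = 720·(1), so 720 | h(2).
Suppose the result is true for m = p, i.e. 720 | h(p). Then
h(p+1) − h(p) = p·(p+1)·(p+2)·(p+3)·(p+4)·(p+5) − (p-1)·p·(p+1)·(p+2)·(p+3)·(p+4) = p·(p+1)·(p+2)·(p+3)·(p+4)·[(p+5) − (p-1)] = 6·p·(p+1)·(p+2)·(p+3)·(p+4). The product of 5 consecutive integers is divisible by (5)! = 120, so h(p+1) − h(p) is divisible by 6·120 = 720. By the inductive hypothesis 720 | h(p), hence 720 | h(p+1).
This completes the induction.
Therefore the largest such d is 720.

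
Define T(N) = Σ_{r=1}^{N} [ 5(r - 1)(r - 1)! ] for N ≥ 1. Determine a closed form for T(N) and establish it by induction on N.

T(N) = 5N! - 5

We claim T(N) = 5N! - 5 for all N ≥ 1.
For the base case N = 1: T(1) = 0, and the closed form gives 0. They agree.
Inductive step: assume the claim holds for N = r, so T(r) = 5r! - 5.
Then T(r+1) = T(r) + (5r·r!) = (5r! - 5) + (5r·r!).
Simplifying, T(r+1) = 5(r+1)! - 5,
which is the closed form with N = r+1.
This completes the induction.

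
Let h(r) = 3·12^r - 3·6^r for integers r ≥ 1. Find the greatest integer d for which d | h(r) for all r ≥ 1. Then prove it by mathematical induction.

d = 18

Computing the first values: h(1) = 18 and h(2) = 324; gcd(18, 324) = 18, so d ≤ 18.
We prove 18 | 3·12^r - 3·6^r for all r ≥ 1 by induction on r.
When r = 1: h(1) = 18 = 18·(1), so 18 | h(1).
Suppose the result is true for r = i, i.e. 18 | h(i). Then
h(i+1) − 12·h(i) = (3·12^(i+1) - 3·6^(i+1)) − 12·(3·12^i - 3·6^i) = (-3)·6^i·(6 − 12) = (18)·6^i. Since 18 | h(i) by the inductive hypothesis, 18 | 12·h(i); and 18 | 18 since 18 = 18·1. Therefore 18 | h(i+1).
This completes the induction.
Therefore the largest such d is 18.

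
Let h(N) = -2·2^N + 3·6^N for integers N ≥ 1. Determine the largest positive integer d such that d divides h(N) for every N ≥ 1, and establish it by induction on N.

Computing the first values: h(1) = 14 and h(2) = 100; gcd(14, 100) = 2, so d ≤ 2.
We prove 2 | -2·2^N + 3·6^N for all N ≥ 1 by induction on N.
Base step (N = 1): h(1) = 14 = 2·(7), so 2 | h(1).
Inductive step: assume the claim holds for N = j, i.e. 2 | h(j). Then
h(j+1) − 6·h(j) = (-2·2^(j+1) + 3·6^(j+1)) − 6·(-2·2^j + 3·6^j) = (-2)·2^j·(2 − 6) = (8)·2^j. Since 2 | h(j) by the inductive hypothesis, 2 | 6·h(j); and 2 | 8 since 8 = 2·4. Therefore 2 | h(j+1).
By the principle of mathematical induction, the result holds for all N ≥ 1.
Therefore the largest such d is 2.

d = 2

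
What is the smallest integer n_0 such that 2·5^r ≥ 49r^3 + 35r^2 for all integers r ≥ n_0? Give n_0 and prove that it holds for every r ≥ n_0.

At r = 5: 6250 < 7000, so the inequality fails and n_0 ≥ 6. We prove 2·5^r ≥ 49r^3 + 35r^2 for all r ≥ 6.
Base case (r = 6): 2·5^r = 31250 and 49r^3 + 35r^2 = 11844, so 31250 ≥ 11844.
Inductive step: assume the claim holds for r = p, so 2·5^p ≥ 49p^3 + 35p^2.
Then 2·5^(p + 1) = 5·(2·5^p) ≥ 5·(49p^3 + 35p^2).
Also, for p ≥ 6 we have 5·(49p^3 + 35p^2) ≥ 49(p+1)^3 + 35(p+1)^2, since 5·(49p^3 + 35p^2) − (49(p+1)^3 + 35(p+1)^2) = 196p^3 - 7p^2 - 217p - 84, which is nonnegative for all p ≥ 6.
Combining, 2·5^(p + 1) ≥ 49(p+1)^3 + 35(p+1)^2.
By induction, the statement is established for all r ≥ 6.
Hence the smallest such n_0 is 6.

n_0 = 6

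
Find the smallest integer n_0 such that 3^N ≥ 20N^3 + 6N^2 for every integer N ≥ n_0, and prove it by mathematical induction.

n_0 = 9

At N = 8: 6561 < 10624, so the inequality fails and n_0 ≥ 9. We prove 3^N ≥ 20N^3 + 6N^2 for all N ≥ 9.
For the base case N = 9: 3^N = 19683 and 20N^3 + 6N^2 = 15066, so 19683 ≥ 15066.
Inductive step: assume the claim holds for N = m, so 3^m ≥ 20m^3 + 6m^2.
Then 3^(m + 1) = 3·(3^m) ≥ 3·(20m^3 + 6m^2).
Also, for m ≥ 9 we have 3·(20m^3 + 6m^2) ≥ 20(m+1)^3 + 6(m+1)^2, since 3·(20m^3 + 6m^2) − (20(m+1)^3 + 6(m+1)^2) = 40m^3 - 48m^2 - 72m - 26, which is nonnegative for all m ≥ 9.
Combining, 3^(m + 1) ≥ 20(m+1)^3 + 6(m+1)^2.
This completes the induction.
Hence the smallest such n_0 is 9.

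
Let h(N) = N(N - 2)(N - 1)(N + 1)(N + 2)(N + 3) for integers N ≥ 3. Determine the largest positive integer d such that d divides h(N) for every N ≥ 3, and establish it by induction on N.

d = 720

Computing the first values: h(3) = 720 and h(4) = 5040; gcd(720, 5040) = 720, so d ≤ 720.
We prove 720 | N(N - 2)(N - 1)(N + 1)(N + 2)(N + 3) for all N ≥ 3 by induction on N.
Base case (N = 3): h(3) = 720 = 720·(1), so 720 | h(3).
Inductive step: assume the claim holds for N = j, i.e. 720 | h(j). Then
h(j+1) − h(j) = (j-1)·j·(j+1)·(j+2)·(j+3)·(j+4) − (j-2)·(j-1)·j·(j+1)·(j+2)·(j+3) = (j-1)·j·(j+1)·(j+2)·(j+3)·[(j+4) − (j-2)] = 6·(j-1)·j·(j+1)·(j+2)·(j+3). The product of 5 consecutive integers is divisible by (5)! = 120, so h(j+1) − h(j) is divisible by 6·120 = 720. By the inductive hypothesis 720 | h(j), hence 720 | h(j+1).
By the principle of mathematical induction, the result holds for all N ≥ 3.
Therefore the largest such d is 720.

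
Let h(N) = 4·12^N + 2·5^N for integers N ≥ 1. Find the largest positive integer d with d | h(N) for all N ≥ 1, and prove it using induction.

d = 2

Computing the first values: h(1) = 58 and h(2) = 626; gcd(58, 626) = 2, so d ≤ 2.
We prove 2 | 4·12^N + 2·5^N for all N ≥ 1 by induction on N.
Base case (N = 1): h(1) = 58 = 2·(29), so 2 | h(1).
Inductive step: assume the claim holds for N = k, i.e. 2 | h(k). Then
h(k+1) − 12·h(k) = (4·12^(k+1) + 2·5^(k+1)) − 12·(4·12^k + 2·5^k) = (2)·5^k·(5 − 12) = (-14)·5^k. Since 2 | h(k) by the inductive hypothesis, 2 | 12·h(k); and 2 | -14 since -14 = 2·-7. Therefore 2 | h(k+1).
Hence, by induction on N, the claim holds for every N ≥ 1.
Therefore the largest such d is 2.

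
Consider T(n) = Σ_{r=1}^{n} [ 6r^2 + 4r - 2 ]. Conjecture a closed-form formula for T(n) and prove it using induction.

We claim T(n) = n(2n^2 + 5n + 1) for all n ≥ 1.
Base case (n = 1): T(1) = 8, and the closed form gives 8. They agree.
Suppose the result is true for n = r, so T(r) = r(2r^2 + 5r + 1).
Then T(r+1) = T(r) + (6r^2 + 16r + 8) = (r(2r^2 + 5r + 1)) + (6r^2 + 16r + 8).
Simplifying, T(r+1) = (r + 1)(2r^2 + 9r + 8) = (r+1)(2(r+1)^2 + 5(r+1) + 1),
which is the closed form with n = r+1.
By induction, the statement is established for all n ≥ 1.

T(n) = n(2n^2 + 5n + 1)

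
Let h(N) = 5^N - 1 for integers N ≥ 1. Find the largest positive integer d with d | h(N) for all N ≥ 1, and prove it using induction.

d = 4

Computing the first values: h(1) = 4 and h(2) = 24; gcd(4, 24) = 4, so d ≤ 4.
We prove 4 | 5^N - 1 for all N ≥ 1 by induction on N.
For the base case N = 1: h(1) = 4 = 4·(1), so 4 | h(1).
Inductive step: assume the claim holds for N = j, i.e. 4 | h(j). Then
5^{j+1} − 1^{j+1} = 5·5^j − 1·1^j = 5·(5^j − 1^j) + (4)·1^j. The first term is divisible by 4 by the inductive hypothesis, and the second term (4)·1^j is divisible by 4 since 4 | 4. Hence 4 | h(j+1).
By the principle of mathematical induction, the result holds for all N ≥ 1.
Therefore the largest such d is 4.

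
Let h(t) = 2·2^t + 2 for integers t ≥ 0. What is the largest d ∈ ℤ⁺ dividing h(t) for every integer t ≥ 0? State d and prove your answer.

Computing the first values: h(0) = 4 and h(1) = 6; gcd(4, 6) = 2, so d ≤ 2.
We prove 2 | 2·2^t + 2 for all t ≥ 0 by induction on t.
Base step (t = 0): h(0) = 4 = 2·(2), so 2 | h(0).
Inductive step: suppose the statement holds for some p ≥ 0, i.e. 2 | h(p). Then
h(p+1) = 2·2^(p+1) + 2 = 2·(2·2^p + 2) - 2 = 2·h(p) - 2. The first term is divisible by 2 by the inductive hypothesis, and -2 is divisible by 2. Hence 2 | h(p+1).
This completes the induction.
Therefore the largest such d is 2.

d = 2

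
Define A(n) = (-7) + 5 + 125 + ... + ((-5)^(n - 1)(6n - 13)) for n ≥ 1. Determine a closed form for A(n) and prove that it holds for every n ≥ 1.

A(n) = (-5)^n(-n + 2) - 2

We claim A(n) = (-5)^n(-n + 2) - 2 for all n ≥ 1.
Base step (n = 1): A(1) = -7, and the closed form gives -7. They agree.
For the inductive step, assume it holds for an arbitrary k ≥ 1, so A(k) = (-5)^k(-k + 2) - 2.
Then A(k+1) = A(k) + ((-5)^k(6k - 7)) = ((-5)^k(-k + 2) - 2) + ((-5)^k(6k - 7)).
Simplifying, A(k+1) = -(-5)^(k + 1)k + (-5)^(k + 1) - 2 = (-5)^(k+1)(-(k+1) + 2) - 2,
which is the closed form with n = k+1.
By induction, the statement is established for all n ≥ 1.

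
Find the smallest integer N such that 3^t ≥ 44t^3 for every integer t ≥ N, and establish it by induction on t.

N = 10

At t = 9: 19683 < 32076, so the inequality fails and N ≥ 10. We prove 3^t ≥ 44t^3 for all t ≥ 10.
Base step (t = 10): 3^t = 59049 and 44t^3 = 44000, so 59049 ≥ 44000.
Inductive step: assume the claim holds for t = j, so 3^j ≥ 44j^3.
Then 3^(j + 1) = 3·(3^j) ≥ 3·(44j^3).
Also, for j ≥ 10 we have 3·(44j^3) ≥ 44(j+1)^3, since 3 ≥ (1 + 1/j)^3 for all j ≥ 10.
Combining, 3^(j + 1) ≥ 44(j+1)^3.
By induction, the statement is established for all t ≥ 10.
Hence the smallest such N is 10.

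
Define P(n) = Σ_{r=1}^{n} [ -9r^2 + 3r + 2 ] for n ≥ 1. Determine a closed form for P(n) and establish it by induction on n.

P(n) = -n(3n^2 + 3n - 2)

We claim P(n) = -n(3n^2 + 3n - 2) for all n ≥ 1.
Base step (n = 1): P(1) = -4, and the closed form gives -4. They agree.
Inductive step: assume the claim holds for n = r, so P(r) = r(-3r^2 - 3r + 2).
Then P(r+1) = P(r) + (3r - 9(r + 1)^2 + 5) = (r(-3r^2 - 3r + 2)) + (3r - 9(r + 1)^2 + 5).
Simplifying, P(r+1) = -(r + 1)(3r^2 + 9r + 4) = -(r+1)(3(r+1)^2 + 3(r+1) - 2),
which is the closed form with n = r+1.
By induction, the statement is established for all n ≥ 1.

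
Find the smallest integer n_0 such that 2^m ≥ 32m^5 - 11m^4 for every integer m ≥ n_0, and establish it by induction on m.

n_0 = 30

At m = 29: 536870912 < 648576677, so the inequality fails and n_0 ≥ 30. We prove 2^m ≥ 32m^5 - 11m^4 for all m ≥ 30.
For the base case m = 30: 2^m = 1073741824 and 32m^5 - 11m^4 = 768690000, so 1073741824 ≥ 768690000.
Inductive step: suppose the statement holds for some k ≥ 30, so 2^k ≥ 32k^5 - 11k^4.
Then 2^(k + 1) = 2·(2^k) ≥ 2·(32k^5 - 11k^4).
Also, for k ≥ 30 we have 2·(32k^5 - 11k^4) ≥ 32(k+1)^5 - 11(k+1)^4, since 2·(32k^5 - 11k^4) − (32(k+1)^5 - 11(k+1)^4) = 32k^5 - 171k^4 - 276k^3 - 254k^2 - 116k - 21, which is nonnegative for all k ≥ 30.
Combining, 2^(k + 1) ≥ 32(k+1)^5 - 11(k+1)^4.
By the principle of mathematical induction, the result holds for all m ≥ 30.
Hence the smallest such n_0 is 30.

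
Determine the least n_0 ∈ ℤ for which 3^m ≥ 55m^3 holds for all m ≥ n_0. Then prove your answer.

At m = 9: 19683 < 40095, so the inequality fails and n_0 ≥ 10. We prove 3^m ≥ 55m^3 for all m ≥ 10.
For the base case m = 10: 3^m = 59049 and 55m^3 = 55000, so 59049 ≥ 55000.
Inductive step: suppose the statement holds for some j ≥ 10, so 3^j ≥ 55j^3.
Then 3^(j + 1) = 3·(3^j) ≥ 3·(55j^3).
Also, for j ≥ 10 we have 3·(55j^3) ≥ 55(j+1)^3, since 3 ≥ (1 + 1/j)^3 for all j ≥ 10.
Combining, 3^(j + 1) ≥ 55(j+1)^3.
This completes the induction.
Hence the smallest such n_0 is 10.

n_0 = 10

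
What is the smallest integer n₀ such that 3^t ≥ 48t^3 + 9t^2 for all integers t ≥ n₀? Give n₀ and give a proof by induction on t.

At t = 9: 19683 < 35721, so the inequality fails and n₀ ≥ 10. We prove 3^t ≥ 48t^3 + 9t^2 for all t ≥ 10.
Base case (t = 10): 3^t = 59049 and 48t^3 + 9t^2 = 48900, so 59049 ≥ 48900.
Suppose the result is true for t = r, so 3^r ≥ 48r^3 + 9r^2.
Then 3^(r + 1) = 3·(3^r) ≥ 3·(48r^3 + 9r^2).
Also, for r ≥ 10 we have 3·(48r^3 + 9r^2) ≥ 48(r+1)^3 + 9(r+1)^2, since 3·(48r^3 + 9r^2) − (48(r+1)^3 + 9(r+1)^2) = 96r^3 - 126r^2 - 162r - 57, which is nonnegative for all r ≥ 10.
Combining, 3^(r + 1) ≥ 48(r+1)^3 + 9(r+1)^2.
By the principle of mathematical induction, the result holds for all t ≥ 10.
Hence the smallest such n₀ is 10.

n₀ = 10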